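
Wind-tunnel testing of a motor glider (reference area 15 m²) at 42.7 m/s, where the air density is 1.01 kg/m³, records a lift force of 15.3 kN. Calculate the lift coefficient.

CL = 1.11

From L = ½ρv²S·CL, rearranging gives CL = 2L/(ρv²S).
CL = 2 × 15300 / (1.01 × 42.7² × 15) = 1.11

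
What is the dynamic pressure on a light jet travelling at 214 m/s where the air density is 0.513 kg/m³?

q = 11700 Pa

q = ½ρv² = ½ × 0.513 × 214² = 11700 Pa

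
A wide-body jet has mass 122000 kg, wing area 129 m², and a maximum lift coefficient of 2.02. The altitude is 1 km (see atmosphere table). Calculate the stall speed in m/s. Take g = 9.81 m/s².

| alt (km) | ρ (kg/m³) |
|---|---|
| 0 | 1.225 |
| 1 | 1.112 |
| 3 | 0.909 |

At 1 km, from the table: ρ = 1.112 kg/m³.
At stall, lift equals weight: L = W = m·g = 122000 × 9.81 = 1.197×10^6 N.
V_stall = √(2W/(ρ·S·CL,max)) = √(2 × 1.197×10^6 / (1.112 × 129 × 2.02))
V_stall = √8261 = 90.9 m/s

V_stall = 90.9 m/s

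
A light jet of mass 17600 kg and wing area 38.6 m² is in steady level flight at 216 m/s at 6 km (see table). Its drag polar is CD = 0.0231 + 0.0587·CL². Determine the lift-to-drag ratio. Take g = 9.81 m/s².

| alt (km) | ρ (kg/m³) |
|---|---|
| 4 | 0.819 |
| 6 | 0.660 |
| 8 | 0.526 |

L/D = 10.4

At 6 km, from the table: ρ = 0.660 kg/m³.
In steady level flight, lift balances weight: W = mg = 17600 × 9.81 = 1.7266×10^5 N.
Dynamic pressure q = 0.5 × 0.66 × 216² = 15400 Pa.
CL = W/(q·S) = 1.7266×10^5 / (15400 × 38.6) = 0.2905.
CD = 0.0231 + 0.0587 × 0.2905² = 0.02805.
L/D = CL/CD = 0.2905 / 0.02805 = 10.4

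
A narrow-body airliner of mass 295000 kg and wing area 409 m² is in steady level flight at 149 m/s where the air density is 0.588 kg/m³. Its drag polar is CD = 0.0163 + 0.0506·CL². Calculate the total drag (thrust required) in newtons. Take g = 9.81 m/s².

D = 2.02×10^5 N

In steady level flight, lift balances weight: W = mg = 295000 × 9.81 = 2.894×10^6 N.
Dynamic pressure q = 0.5 × 0.588 × 149² = 6527 Pa.
CL = 2W/(ρv²S) = 2×2.894×10^6/(0.588×149²×409) = 1.084.
CD = 0.0163 + 0.0506 × 1.084² = 0.07576.
D = q·S·CD = 6527 × 409 × 0.07576 = 2.023×10^5 N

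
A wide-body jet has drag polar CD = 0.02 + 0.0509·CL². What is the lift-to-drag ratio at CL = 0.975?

CD = 0.02 + 0.0509 × 0.975² = 0.06839
L/D = CL/CD = 0.975 / 0.06839 = 14.3

L/D = 14.3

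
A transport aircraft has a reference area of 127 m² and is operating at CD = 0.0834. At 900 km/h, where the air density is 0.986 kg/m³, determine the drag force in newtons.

D = 3.26×10^5 N

Convert speed: v = 900 km/h ÷ 3.6 = 250 m/s.
Dynamic pressure q = ½ρv² = ½ × 0.986 × 250² = 30810 Pa.
D = q·S·CD = 30810 × 127 × 0.0834 = 3.26×10^5 N ≈ 326 kN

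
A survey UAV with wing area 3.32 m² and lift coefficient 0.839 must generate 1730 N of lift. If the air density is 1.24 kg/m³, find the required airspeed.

v = 31.7 m/s

L = ½ρv²S·CL ⇒ v = √(2L/(ρ·S·CL))
v = √(2 × 1730 / (1.24 × 3.32 × 0.839)) = √1002 = 31.7 m/s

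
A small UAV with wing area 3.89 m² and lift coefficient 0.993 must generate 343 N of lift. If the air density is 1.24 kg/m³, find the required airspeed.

v = 12 m/s

L = ½ρv²S·CL ⇒ v = √(2L/(ρ·S·CL))
v = √(2 × 343 / (1.24 × 3.89 × 0.993)) = √143.2 = 12 m/s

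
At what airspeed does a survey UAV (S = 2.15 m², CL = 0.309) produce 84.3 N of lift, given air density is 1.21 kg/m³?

v = 14.5 m/s

L = ½ρv²S·CL ⇒ v = √(2L/(ρ·S·CL))
v = √(2 × 84.3 / (1.21 × 2.15 × 0.309)) = √209.7 = 14.5 m/s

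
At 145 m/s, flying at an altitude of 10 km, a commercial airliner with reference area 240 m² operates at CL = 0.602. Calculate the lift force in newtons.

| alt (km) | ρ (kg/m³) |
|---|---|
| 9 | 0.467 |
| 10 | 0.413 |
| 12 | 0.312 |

L = 6.27×10^5 N

At 10 km, from the table: ρ = 0.413 kg/m³.
L = ½ρv²S·CL = ½ × 0.413 × 145² × 240 × 0.602 = 6.27×10^5 N ≈ 627 kN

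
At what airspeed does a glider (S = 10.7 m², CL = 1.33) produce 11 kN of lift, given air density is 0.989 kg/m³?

v = 39.5 m/s

L = ½ρv²S·CL ⇒ v = √(2L/(ρ·S·CL))
v = √(2 × 11000 / (0.989 × 10.7 × 1.33)) = √1563 = 39.5 m/s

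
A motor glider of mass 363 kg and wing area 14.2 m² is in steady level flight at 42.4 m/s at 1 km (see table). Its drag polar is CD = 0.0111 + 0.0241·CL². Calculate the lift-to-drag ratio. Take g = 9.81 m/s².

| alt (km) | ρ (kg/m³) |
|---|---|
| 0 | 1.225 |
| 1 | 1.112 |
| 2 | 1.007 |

L/D = 19.9

At 1 km, from the table: ρ = 1.112 kg/m³.
Level flight ⇒ L = W = m·g = 363 × 9.81 = 3561 N.
Dynamic pressure q = 0.5 × 1.112 × 42.4² = 999.6 Pa.
Required CL = L/(qS) = 3561/(999.6·14.2) = 0.2509.
CD = 0.0111 + 0.0241 × 0.2509² = 0.01262.
L/D = CL/CD = 0.2509 / 0.01262 = 19.9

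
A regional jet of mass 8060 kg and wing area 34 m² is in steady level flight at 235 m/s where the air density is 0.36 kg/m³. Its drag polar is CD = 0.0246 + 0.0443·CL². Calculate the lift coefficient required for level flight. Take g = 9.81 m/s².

Weight W = mg = 8060 × 9.81 = 79069 N; in level flight L = W.
q = ½ρv² = ½ × 0.36 × 235² = 9940 Pa.
Required CL = L/(qS) = 79069/(9940·34) = 0.2339.

CL = 0.234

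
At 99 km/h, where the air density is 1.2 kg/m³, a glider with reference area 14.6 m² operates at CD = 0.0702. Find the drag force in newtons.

D = 465 N

Convert speed: v = 99 km/h ÷ 3.6 = 27.5 m/s.
Dynamic pressure q = ½ρv² = ½ × 1.2 × 27.5² = 453.8 Pa.
D = q·S·CD = 453.8 × 14.6 × 0.0702 = 465 N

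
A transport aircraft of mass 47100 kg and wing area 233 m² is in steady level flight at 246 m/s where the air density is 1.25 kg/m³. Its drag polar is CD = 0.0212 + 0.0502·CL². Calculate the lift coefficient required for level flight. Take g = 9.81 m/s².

Weight W = mg = 47100 × 9.81 = 4.6205×10^5 N; in level flight L = W.
q = ½ρv² = ½ × 1.25 × 246² = 37820 Pa.
CL = 2W/(ρv²S) = 2×4.6205×10^5/(1.25×246²×233) = 0.05243.

CL = 0.0524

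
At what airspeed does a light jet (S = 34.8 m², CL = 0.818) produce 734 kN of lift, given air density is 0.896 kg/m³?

v = 240 m/s

L = ½ρv²S·CL ⇒ v = √(2L/(ρ·S·CL))
v = √(2 × 7.34×10^5 / (0.896 × 34.8 × 0.818)) = √57560 = 240 m/s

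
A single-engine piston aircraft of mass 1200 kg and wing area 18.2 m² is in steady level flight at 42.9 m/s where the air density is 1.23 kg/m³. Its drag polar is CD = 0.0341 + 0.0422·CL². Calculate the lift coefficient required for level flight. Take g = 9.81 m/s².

Weight W = mg = 1200 × 9.81 = 11772 N; in level flight L = W.
Dynamic pressure q = 0.5 × 1.23 × 42.9² = 1132 Pa.
Required CL = L/(qS) = 11772/(1132·18.2) = 0.5715.

CL = 0.571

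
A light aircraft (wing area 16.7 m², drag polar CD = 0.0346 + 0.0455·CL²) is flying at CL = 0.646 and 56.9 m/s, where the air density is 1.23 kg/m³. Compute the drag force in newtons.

D = 1780 N

CD = 0.0346 + 0.0455 × 0.646² = 0.05359
D = ½ρv²S·CD = ½ × 1.23 × 56.9² × 16.7 × 0.05359 = 1780 N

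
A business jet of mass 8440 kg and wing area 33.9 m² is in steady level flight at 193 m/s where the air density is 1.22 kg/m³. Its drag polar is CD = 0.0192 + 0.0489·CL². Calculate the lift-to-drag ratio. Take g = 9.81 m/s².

Weight W = mg = 8440 × 9.81 = 82796 N; in level flight L = W.
q = ½ρv² = ½ × 1.22 × 193² = 22720 Pa.
Required CL = L/(qS) = 82796/(22720·33.9) = 0.1075.
CD = 0.0192 + 0.0489 × 0.1075² = 0.01976.
L/D = CL/CD = 0.1075 / 0.01976 = 5.44

L/D = 5.44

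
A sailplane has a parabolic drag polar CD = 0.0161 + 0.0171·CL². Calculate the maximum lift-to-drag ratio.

(L/D)max = 30.1

For CD = CD0 + K·CL², (L/D)max occurs at CL* = √(CD0/K) and equals 1/(2√(K·CD0)).
(L/D)max = 1/(2√(0.0171 × 0.0161)) = 1/(2 × 0.01659) = 30.1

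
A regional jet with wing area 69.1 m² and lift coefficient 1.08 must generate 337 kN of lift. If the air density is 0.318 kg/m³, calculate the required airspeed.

v = 169 m/s

L = ½ρv²S·CL ⇒ v = √(2L/(ρ·S·CL))
v = √(2 × 3.37×10^5 / (0.318 × 69.1 × 1.08)) = √28400 = 169 m/s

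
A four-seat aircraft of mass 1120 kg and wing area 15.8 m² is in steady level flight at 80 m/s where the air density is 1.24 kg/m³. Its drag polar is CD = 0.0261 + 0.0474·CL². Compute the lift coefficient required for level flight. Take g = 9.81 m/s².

CL = 0.175

Level flight ⇒ L = W = m·g = 1120 × 9.81 = 10987 N.
Dynamic pressure q = 0.5 × 1.24 × 80² = 3968 Pa.
CL = W/(q·S) = 10987 / (3968 × 15.8) = 0.1753.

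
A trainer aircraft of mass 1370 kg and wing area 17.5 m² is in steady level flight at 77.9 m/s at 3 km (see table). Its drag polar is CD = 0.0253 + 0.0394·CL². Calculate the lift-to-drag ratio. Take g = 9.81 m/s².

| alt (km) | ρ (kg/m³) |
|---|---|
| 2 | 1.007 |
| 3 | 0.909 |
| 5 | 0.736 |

At 3 km, from the table: ρ = 0.909 kg/m³.
Level flight ⇒ L = W = m·g = 1370 × 9.81 = 13440 N.
Dynamic pressure q = 0.5 × 0.909 × 77.9² = 2758 Pa.
CL = 2W/(ρv²S) = 2×13440/(0.909×77.9²×17.5) = 0.2784.
CD = 0.0253 + 0.0394 × 0.2784² = 0.02835.
L/D = CL/CD = 0.2784 / 0.02835 = 9.82

L/D = 9.82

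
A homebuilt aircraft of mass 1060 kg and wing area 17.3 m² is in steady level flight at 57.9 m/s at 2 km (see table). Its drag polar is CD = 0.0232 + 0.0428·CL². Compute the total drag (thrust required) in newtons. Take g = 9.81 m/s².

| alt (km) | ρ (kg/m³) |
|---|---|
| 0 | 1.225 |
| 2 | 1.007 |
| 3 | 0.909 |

At 2 km, from the table: ρ = 1.007 kg/m³.
Level flight ⇒ L = W = m·g = 1060 × 9.81 = 10399 N.
q = ½ρv² = ½ × 1.007 × 57.9² = 1688 Pa.
Required CL = L/(qS) = 10399/(1688·17.3) = 0.3561.
CD = 0.0232 + 0.0428 × 0.3561² = 0.02863.
D = q·S·CD = 1688 × 17.3 × 0.02863 = 836 N

D = 836 N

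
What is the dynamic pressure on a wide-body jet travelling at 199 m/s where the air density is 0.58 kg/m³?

q = ½ρv² = ½ × 0.58 × 199² = 11500 Pa

q = 11500 Pa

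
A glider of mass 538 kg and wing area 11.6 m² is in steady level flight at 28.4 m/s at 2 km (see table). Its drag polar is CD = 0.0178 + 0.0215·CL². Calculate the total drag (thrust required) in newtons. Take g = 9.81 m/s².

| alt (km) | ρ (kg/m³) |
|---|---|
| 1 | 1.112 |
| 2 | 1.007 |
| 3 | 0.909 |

D = 211 N

At 2 km, from the table: ρ = 1.007 kg/m³.
In steady level flight, lift balances weight: W = mg = 538 × 9.81 = 5277.8 N.
q = ½ρv² = ½ × 1.007 × 28.4² = 406.1 Pa.
Required CL = L/(qS) = 5277.8/(406.1·11.6) = 1.12.
CD = 0.0178 + 0.0215 × 1.12² = 0.04479.
D = q·S·CD = 406.1 × 11.6 × 0.04479 = 211 N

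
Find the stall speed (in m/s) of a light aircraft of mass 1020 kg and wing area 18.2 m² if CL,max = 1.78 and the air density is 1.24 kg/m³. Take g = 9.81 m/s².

V_stall = 22.3 m/s

Weight W = mg = 1020 × 9.81 = 10010 N.
V_stall = √(2W/(ρ·S·CL,max)) = √(2 × 10010 / (1.24 × 18.2 × 1.78))
V_stall = √498.2 = 22.3 m/s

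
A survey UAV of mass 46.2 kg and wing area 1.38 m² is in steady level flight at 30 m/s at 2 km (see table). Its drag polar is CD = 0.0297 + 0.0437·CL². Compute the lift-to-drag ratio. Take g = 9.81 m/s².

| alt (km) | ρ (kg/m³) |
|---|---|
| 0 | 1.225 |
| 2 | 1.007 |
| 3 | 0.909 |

L/D = 13.8

At 2 km, from the table: ρ = 1.007 kg/m³.
In steady level flight, lift balances weight: W = mg = 46.2 × 9.81 = 453.22 N.
Dynamic pressure q = 0.5 × 1.007 × 30² = 453.1 Pa.
CL = 2W/(ρv²S) = 2×453.22/(1.007×30²×1.38) = 0.7248.
CD = 0.0297 + 0.0437 × 0.7248² = 0.05265.
L/D = CL/CD = 0.7248 / 0.05265 = 13.8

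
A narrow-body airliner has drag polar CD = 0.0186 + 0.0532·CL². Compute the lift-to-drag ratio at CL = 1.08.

CD = 0.0186 + 0.0532 × 1.08² = 0.08065
L/D = CL/CD = 1.08 / 0.08065 = 13.4

L/D = 13.4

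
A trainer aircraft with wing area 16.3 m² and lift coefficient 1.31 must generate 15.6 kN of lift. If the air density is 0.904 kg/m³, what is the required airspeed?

L = ½ρv²S·CL ⇒ v = √(2L/(ρ·S·CL))
v = √(2 × 15600 / (0.904 × 16.3 × 1.31)) = √1616 = 40.2 m/s

v = 40.2 m/s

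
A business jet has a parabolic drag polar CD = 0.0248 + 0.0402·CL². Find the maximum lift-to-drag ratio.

For CD = CD0 + K·CL², (L/D)max occurs at CL* = √(CD0/K) and equals 1/(2√(K·CD0)).
(L/D)max = 1/(2√(0.0402 × 0.0248)) = 1/(2 × 0.03157) = 15.8

(L/D)max = 15.8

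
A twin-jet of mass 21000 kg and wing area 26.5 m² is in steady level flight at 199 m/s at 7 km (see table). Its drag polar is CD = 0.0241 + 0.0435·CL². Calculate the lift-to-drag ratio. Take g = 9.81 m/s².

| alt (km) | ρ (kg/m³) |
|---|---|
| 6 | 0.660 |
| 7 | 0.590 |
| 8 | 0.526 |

L/D = 15.3

At 7 km, from the table: ρ = 0.590 kg/m³.
Weight W = mg = 21000 × 9.81 = 2.0601×10^5 N; in level flight L = W.
q = ½ρv² = ½ × 0.59 × 199² = 11680 Pa.
CL = 2W/(ρv²S) = 2×2.0601×10^5/(0.59×199²×26.5) = 0.6654.
CD = 0.0241 + 0.0435 × 0.6654² = 0.04336.
L/D = CL/CD = 0.6654 / 0.04336 = 15.3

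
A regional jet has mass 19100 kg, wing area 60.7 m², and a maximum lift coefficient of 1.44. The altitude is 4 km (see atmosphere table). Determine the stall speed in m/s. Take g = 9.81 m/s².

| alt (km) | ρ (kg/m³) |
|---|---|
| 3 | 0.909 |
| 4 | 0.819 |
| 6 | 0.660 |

V_stall = 72.4 m/s

At 4 km, from the table: ρ = 0.819 kg/m³.
Stall occurs when L = W at CL,max. W = mg = 19100 × 9.81 = 1.874×10^5 N.
V_stall = √(2W/(ρ·S·CL,max)) = √(2 × 1.874×10^5 / (0.819 × 60.7 × 1.44))
V_stall = √5235 = 72.4 m/s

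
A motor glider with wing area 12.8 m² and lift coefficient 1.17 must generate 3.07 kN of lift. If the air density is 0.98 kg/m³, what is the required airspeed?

L = ½ρv²S·CL ⇒ v = √(2L/(ρ·S·CL))
v = √(2 × 3070 / (0.98 × 12.8 × 1.17)) = √418.4 = 20.5 m/s

v = 20.5 m/s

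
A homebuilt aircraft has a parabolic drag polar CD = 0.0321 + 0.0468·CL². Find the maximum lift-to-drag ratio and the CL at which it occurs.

(L/D)max = 12.9, at CL = 0.828

For CD = CD0 + K·CL², (L/D)max occurs at CL* = √(CD0/K) and equals 1/(2√(K·CD0)).
(L/D)max = 1/(2√(0.0468 × 0.0321)) = 1/(2 × 0.03876) = 12.9
CL* = √(0.0321/0.0468) = 0.828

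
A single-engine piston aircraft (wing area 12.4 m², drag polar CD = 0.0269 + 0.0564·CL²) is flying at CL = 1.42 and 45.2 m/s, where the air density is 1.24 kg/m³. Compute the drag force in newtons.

CD = 0.0269 + 0.0564 × 1.42² = 0.1406
D = ½ρv²S·CD = ½ × 1.24 × 45.2² × 12.4 × 0.1406 = 2210 N

D = 2210 N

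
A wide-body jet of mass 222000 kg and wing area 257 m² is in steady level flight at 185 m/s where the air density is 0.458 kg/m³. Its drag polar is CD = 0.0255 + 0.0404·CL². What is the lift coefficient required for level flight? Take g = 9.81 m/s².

CL = 1.08

Weight W = mg = 222000 × 9.81 = 2.1778×10^6 N; in level flight L = W.
Dynamic pressure q = 0.5 × 0.458 × 185² = 7838 Pa.
Required CL = L/(qS) = 2.1778×10^6/(7838·257) = 1.081.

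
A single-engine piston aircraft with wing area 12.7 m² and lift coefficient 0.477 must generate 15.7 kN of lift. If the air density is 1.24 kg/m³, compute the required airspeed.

v = 64.7 m/s

L = ½ρv²S·CL ⇒ v = √(2L/(ρ·S·CL))
v = √(2 × 15700 / (1.24 × 12.7 × 0.477)) = √4180 = 64.7 m/s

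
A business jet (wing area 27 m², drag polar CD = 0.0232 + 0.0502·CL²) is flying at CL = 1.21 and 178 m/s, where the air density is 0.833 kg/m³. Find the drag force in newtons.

CD = 0.0232 + 0.0502 × 1.21² = 0.0967
D = ½ρv²S·CD = ½ × 0.833 × 178² × 27 × 0.0967 = 34500 N

D = 34500 N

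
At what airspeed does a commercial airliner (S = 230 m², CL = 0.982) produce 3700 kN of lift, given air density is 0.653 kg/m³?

L = ½ρv²S·CL ⇒ v = √(2L/(ρ·S·CL))
v = √(2 × 3.7×10^6 / (0.653 × 230 × 0.982)) = √50170 = 224 m/s

v = 224 m/s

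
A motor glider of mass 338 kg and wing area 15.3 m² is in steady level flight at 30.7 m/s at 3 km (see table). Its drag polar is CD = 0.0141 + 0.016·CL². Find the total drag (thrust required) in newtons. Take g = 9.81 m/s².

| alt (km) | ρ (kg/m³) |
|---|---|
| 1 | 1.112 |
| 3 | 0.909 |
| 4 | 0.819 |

D = 119 N

At 3 km, from the table: ρ = 0.909 kg/m³.
Weight W = mg = 338 × 9.81 = 3315.8 N; in level flight L = W.
Dynamic pressure q = 0.5 × 0.909 × 30.7² = 428.4 Pa.
CL = W/(q·S) = 3315.8 / (428.4 × 15.3) = 0.5059.
CD = 0.0141 + 0.016 × 0.5059² = 0.0182.
D = q·S·CD = 428.4 × 15.3 × 0.0182 = 119.3 N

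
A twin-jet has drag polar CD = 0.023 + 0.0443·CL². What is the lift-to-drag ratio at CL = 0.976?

CD = 0.023 + 0.0443 × 0.976² = 0.0652
L/D = CL/CD = 0.976 / 0.0652 = 15

L/D = 15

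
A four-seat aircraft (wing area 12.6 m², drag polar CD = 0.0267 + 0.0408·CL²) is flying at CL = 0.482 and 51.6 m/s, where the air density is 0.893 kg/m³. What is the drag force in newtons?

CD = 0.0267 + 0.0408 × 0.482² = 0.03618
D = ½ρv²S·CD = ½ × 0.893 × 51.6² × 12.6 × 0.03618 = 542 N

D = 542 N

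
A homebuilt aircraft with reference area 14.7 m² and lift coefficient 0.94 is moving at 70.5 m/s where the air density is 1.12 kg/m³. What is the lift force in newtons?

L = ½ρv²S·CL = ½ × 1.12 × 70.5² × 14.7 × 0.94 = 38500 N ≈ 38.5 kN

L = 38500 N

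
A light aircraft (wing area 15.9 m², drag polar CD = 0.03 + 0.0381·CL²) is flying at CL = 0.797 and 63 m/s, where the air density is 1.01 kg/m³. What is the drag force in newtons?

CD = 0.03 + 0.0381 × 0.797² = 0.0542
D = ½ρv²S·CD = ½ × 1.01 × 63² × 15.9 × 0.0542 = 1730 N

D = 1730 N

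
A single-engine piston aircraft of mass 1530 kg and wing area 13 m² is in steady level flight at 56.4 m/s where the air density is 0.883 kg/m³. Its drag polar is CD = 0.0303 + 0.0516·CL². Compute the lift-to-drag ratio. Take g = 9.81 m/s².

Weight W = mg = 1530 × 9.81 = 15009 N; in level flight L = W.
Dynamic pressure q = 0.5 × 0.883 × 56.4² = 1404 Pa.
CL = W/(q·S) = 15009 / (1404 × 13) = 0.8221.
CD = 0.0303 + 0.0516 × 0.8221² = 0.06517.
L/D = CL/CD = 0.8221 / 0.06517 = 12.6

L/D = 12.6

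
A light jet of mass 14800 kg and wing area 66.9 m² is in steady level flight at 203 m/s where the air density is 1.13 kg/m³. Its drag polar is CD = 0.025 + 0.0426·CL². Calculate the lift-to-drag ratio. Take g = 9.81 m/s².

In steady level flight, lift balances weight: W = mg = 14800 × 9.81 = 1.4519×10^5 N.
q = ½ρv² = ½ × 1.13 × 203² = 23280 Pa.
CL = 2W/(ρv²S) = 2×1.4519×10^5/(1.13×203²×66.9) = 0.09321.
CD = 0.025 + 0.0426 × 0.09321² = 0.02537.
L/D = CL/CD = 0.09321 / 0.02537 = 3.67

L/D = 3.67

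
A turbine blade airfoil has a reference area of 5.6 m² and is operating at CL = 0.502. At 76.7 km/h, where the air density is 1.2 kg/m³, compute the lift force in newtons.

L = 766 N

Convert speed: v = 76.7 km/h ÷ 3.6 = 21.31 m/s.
L = ½ρv²S·CL = ½ × 1.2 × 21.31² × 5.6 × 0.502 = 766 N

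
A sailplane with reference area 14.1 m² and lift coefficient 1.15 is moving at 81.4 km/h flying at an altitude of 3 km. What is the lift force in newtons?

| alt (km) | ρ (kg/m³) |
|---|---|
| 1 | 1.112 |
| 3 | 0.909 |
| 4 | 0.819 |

L = 3770 N

At 3 km, from the table: ρ = 0.909 kg/m³.
Convert speed: v = 81.4 km/h ÷ 3.6 = 22.61 m/s.
Dynamic pressure q = ½ρv² = ½ × 0.909 × 22.61² = 232.4 Pa.
L = q·S·CL = 232.4 × 14.1 × 1.15 = 3770 N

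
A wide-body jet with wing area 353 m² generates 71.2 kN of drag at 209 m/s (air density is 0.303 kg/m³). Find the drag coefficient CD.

CD = 0.0305

From D = ½ρv²S·CD, rearranging gives CD = 2D/(ρv²S).
CD = 2 × 71200 / (0.303 × 209² × 353) = 0.0305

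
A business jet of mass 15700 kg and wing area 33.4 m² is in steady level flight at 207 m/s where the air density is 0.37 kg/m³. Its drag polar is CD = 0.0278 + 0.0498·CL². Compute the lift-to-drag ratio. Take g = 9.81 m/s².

In steady level flight, lift balances weight: W = mg = 15700 × 9.81 = 1.5402×10^5 N.
Dynamic pressure q = 0.5 × 0.37 × 207² = 7927 Pa.
Required CL = L/(qS) = 1.5402×10^5/(7927·33.4) = 0.5817.
CD = 0.0278 + 0.0498 × 0.5817² = 0.04465.
L/D = CL/CD = 0.5817 / 0.04465 = 13

L/D = 13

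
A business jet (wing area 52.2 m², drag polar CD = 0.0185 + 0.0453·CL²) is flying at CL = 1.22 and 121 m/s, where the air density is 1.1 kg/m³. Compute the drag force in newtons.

CD = 0.0185 + 0.0453 × 1.22² = 0.08592
D = ½ρv²S·CD = ½ × 1.1 × 121² × 52.2 × 0.08592 = 36100 N

D = 36100 N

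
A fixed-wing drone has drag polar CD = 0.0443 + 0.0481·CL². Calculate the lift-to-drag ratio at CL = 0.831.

CD = 0.0443 + 0.0481 × 0.831² = 0.07752
L/D = CL/CD = 0.831 / 0.07752 = 10.7

L/D = 10.7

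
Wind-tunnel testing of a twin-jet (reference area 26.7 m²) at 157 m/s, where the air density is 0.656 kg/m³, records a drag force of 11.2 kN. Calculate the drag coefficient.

From D = ½ρv²S·CD, rearranging gives CD = 2D/(ρv²S).
CD = 2 × 11200 / (0.656 × 157² × 26.7) = 0.0519

CD = 0.0519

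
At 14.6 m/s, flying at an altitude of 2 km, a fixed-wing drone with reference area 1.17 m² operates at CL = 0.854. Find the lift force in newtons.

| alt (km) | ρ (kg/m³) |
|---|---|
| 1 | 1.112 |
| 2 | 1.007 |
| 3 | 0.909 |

L = 107 N

At 2 km, from the table: ρ = 1.007 kg/m³.
L = ½ρv²S·CL = ½ × 1.007 × 14.6² × 1.17 × 0.854 = 107 N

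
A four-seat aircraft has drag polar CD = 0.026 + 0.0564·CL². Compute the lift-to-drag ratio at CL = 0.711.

L/D = 13

CD = 0.026 + 0.0564 × 0.711² = 0.05451
L/D = CL/CD = 0.711 / 0.05451 = 13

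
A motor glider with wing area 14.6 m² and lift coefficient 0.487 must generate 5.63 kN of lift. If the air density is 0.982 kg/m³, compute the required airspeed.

v = 40.2 m/s

L = ½ρv²S·CL ⇒ v = √(2L/(ρ·S·CL))
v = √(2 × 5630 / (0.982 × 14.6 × 0.487)) = √1613 = 40.2 m/s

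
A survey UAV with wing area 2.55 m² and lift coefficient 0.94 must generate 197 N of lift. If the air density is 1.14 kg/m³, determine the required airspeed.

v = 12 m/s

L = ½ρv²S·CL ⇒ v = √(2L/(ρ·S·CL))
v = √(2 × 197 / (1.14 × 2.55 × 0.94)) = √144.2 = 12 m/s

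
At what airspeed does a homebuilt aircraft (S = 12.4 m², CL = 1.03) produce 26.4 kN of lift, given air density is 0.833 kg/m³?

v = 70.4 m/s

L = ½ρv²S·CL ⇒ v = √(2L/(ρ·S·CL))
v = √(2 × 26400 / (0.833 × 12.4 × 1.03)) = √4963 = 70.4 m/s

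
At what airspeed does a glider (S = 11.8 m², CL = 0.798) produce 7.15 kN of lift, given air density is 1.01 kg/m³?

v = 38.8 m/s

L = ½ρv²S·CL ⇒ v = √(2L/(ρ·S·CL))
v = √(2 × 7150 / (1.01 × 11.8 × 0.798)) = √1504 = 38.8 m/s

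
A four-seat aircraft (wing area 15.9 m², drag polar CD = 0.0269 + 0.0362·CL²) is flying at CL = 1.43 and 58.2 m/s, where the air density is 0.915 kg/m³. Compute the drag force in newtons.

D = 2490 N

CD = 0.0269 + 0.0362 × 1.43² = 0.1009
D = ½ρv²S·CD = ½ × 0.915 × 58.2² × 15.9 × 0.1009 = 2490 N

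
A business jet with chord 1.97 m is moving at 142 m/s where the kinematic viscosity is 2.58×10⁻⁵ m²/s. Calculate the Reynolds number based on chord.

Re = v·c/ν = 142 × 1.97 / (2.58×10⁻⁵) = 1.08×10^7

Re = 1.08×10^7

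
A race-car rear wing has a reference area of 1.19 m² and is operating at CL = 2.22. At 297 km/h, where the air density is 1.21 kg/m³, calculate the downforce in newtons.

Convert speed: v = 297 km/h ÷ 3.6 = 82.5 m/s.
L = ½ρv²S·CL = ½ × 1.21 × 82.5² × 1.19 × 2.22 = 10900 N ≈ 10.9 kN

L = 10900 N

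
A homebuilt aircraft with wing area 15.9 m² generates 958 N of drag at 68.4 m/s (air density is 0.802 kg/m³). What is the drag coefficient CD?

From D = ½ρv²S·CD, rearranging gives CD = 2D/(ρv²S).
CD = 2 × 958 / (0.802 × 68.4² × 15.9) = 0.0321

CD = 0.0321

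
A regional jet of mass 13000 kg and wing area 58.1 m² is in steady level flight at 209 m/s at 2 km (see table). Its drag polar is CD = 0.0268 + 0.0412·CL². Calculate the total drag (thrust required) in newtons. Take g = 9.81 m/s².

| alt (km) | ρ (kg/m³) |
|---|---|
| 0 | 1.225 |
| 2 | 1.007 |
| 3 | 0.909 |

At 2 km, from the table: ρ = 1.007 kg/m³.
In steady level flight, lift balances weight: W = mg = 13000 × 9.81 = 1.2753×10^5 N.
q = ½ρv² = ½ × 1.007 × 209² = 21990 Pa.
CL = 2W/(ρv²S) = 2×1.2753×10^5/(1.007×209²×58.1) = 0.0998.
CD = 0.0268 + 0.0412 × 0.0998² = 0.02721.
D = q·S·CD = 21990 × 58.1 × 0.02721 = 34770 N

D = 34800 N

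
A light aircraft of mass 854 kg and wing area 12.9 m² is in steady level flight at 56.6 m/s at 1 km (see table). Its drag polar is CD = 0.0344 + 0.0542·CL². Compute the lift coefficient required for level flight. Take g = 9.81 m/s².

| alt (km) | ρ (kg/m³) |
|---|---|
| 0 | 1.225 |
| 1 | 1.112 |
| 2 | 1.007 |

At 1 km, from the table: ρ = 1.112 kg/m³.
Level flight ⇒ L = W = m·g = 854 × 9.81 = 8377.7 N.
Dynamic pressure q = 0.5 × 1.112 × 56.6² = 1781 Pa.
CL = W/(q·S) = 8377.7 / (1781 × 12.9) = 0.3646.

CL = 0.365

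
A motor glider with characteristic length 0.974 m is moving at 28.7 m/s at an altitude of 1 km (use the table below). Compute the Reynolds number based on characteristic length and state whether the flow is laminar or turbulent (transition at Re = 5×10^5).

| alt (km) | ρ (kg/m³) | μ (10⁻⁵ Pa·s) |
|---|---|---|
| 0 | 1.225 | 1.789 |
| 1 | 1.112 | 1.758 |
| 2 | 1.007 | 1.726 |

Re = 1.77×10^6 (turbulent)

At 1 km, from the table: ρ = 1.112 kg/m³, μ = 1.758×10⁻⁵ Pa·s.
Re = ρ·v·c/μ = 1.112 × 28.7 × 0.974 / (1.758×10⁻⁵) = 1.77×10^6
Since 1.77×10^6 > 5×10^5, the flow is turbulent.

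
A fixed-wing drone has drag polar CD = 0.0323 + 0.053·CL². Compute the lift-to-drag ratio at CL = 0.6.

L/D = 11.7

CD = 0.0323 + 0.053 × 0.6² = 0.05138
L/D = CL/CD = 0.6 / 0.05138 = 11.7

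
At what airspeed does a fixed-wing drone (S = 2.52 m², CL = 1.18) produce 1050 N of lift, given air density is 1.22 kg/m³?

L = ½ρv²S·CL ⇒ v = √(2L/(ρ·S·CL))
v = √(2 × 1050 / (1.22 × 2.52 × 1.18)) = √578.9 = 24.1 m/s

v = 24.1 m/s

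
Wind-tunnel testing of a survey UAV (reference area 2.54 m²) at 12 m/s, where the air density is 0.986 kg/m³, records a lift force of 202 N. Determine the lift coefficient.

CL = 1.12

From L = ½ρv²S·CL, rearranging gives CL = 2L/(ρv²S).
CL = 2 × 202 / (0.986 × 12² × 2.54) = 1.12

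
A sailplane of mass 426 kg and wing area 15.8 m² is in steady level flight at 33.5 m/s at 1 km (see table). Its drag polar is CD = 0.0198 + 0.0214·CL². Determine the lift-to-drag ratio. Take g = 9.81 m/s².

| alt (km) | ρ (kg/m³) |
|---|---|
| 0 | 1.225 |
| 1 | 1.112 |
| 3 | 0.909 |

At 1 km, from the table: ρ = 1.112 kg/m³.
Weight W = mg = 426 × 9.81 = 4179.1 N; in level flight L = W.
q = ½ρv² = ½ × 1.112 × 33.5² = 624 Pa.
CL = 2W/(ρv²S) = 2×4179.1/(1.112×33.5²×15.8) = 0.4239.
CD = 0.0198 + 0.0214 × 0.4239² = 0.02365.
L/D = CL/CD = 0.4239 / 0.02365 = 17.9

L/D = 17.9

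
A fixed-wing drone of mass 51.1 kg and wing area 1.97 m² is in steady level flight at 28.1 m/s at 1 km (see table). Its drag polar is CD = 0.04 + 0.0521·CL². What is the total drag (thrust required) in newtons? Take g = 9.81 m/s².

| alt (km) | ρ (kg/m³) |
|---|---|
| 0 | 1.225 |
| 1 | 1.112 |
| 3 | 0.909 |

D = 49.7 N

At 1 km, from the table: ρ = 1.112 kg/m³.
Weight W = mg = 51.1 × 9.81 = 501.29 N; in level flight L = W.
Dynamic pressure q = 0.5 × 1.112 × 28.1² = 439 Pa.
CL = 2W/(ρv²S) = 2×501.29/(1.112×28.1²×1.97) = 0.5796.
CD = 0.04 + 0.0521 × 0.5796² = 0.0575.
D = q·S·CD = 439 × 1.97 × 0.0575 = 49.73 N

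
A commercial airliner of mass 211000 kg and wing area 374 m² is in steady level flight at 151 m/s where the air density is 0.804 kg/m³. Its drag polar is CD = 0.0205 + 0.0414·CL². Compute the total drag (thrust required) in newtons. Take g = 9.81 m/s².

In steady level flight, lift balances weight: W = mg = 211000 × 9.81 = 2.0699×10^6 N.
Dynamic pressure q = 0.5 × 0.804 × 151² = 9166 Pa.
CL = W/(q·S) = 2.0699×10^6 / (9166 × 374) = 0.6038.
CD = 0.0205 + 0.0414 × 0.6038² = 0.03559.
D = q·S·CD = 9166 × 374 × 0.03559 = 1.22×10^5 N

D = 1.22×10^5 N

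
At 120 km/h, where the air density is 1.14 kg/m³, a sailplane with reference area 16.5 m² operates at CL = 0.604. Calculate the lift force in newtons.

L = 6310 N

Convert speed: v = 120 km/h ÷ 3.6 = 33.33 m/s.
Dynamic pressure q = ½ρv² = ½ × 1.14 × 33.33² = 633.3 Pa.
L = q·S·CL = 633.3 × 16.5 × 0.604 = 6310 N ≈ 6.31 kN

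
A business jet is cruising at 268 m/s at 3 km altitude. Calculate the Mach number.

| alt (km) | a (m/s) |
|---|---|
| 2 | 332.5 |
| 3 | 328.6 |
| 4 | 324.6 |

At 3 km, from the table: a = 328.6 m/s.
M = v/a = 268 / 328.6 = 0.816

M = 0.816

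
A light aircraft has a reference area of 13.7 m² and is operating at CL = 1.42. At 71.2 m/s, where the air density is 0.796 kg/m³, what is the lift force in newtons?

L = 39300 N

Dynamic pressure q = ½ρv² = ½ × 0.796 × 71.2² = 2018 Pa.
L = q·S·CL = 2018 × 13.7 × 1.42 = 39300 N ≈ 39.3 kN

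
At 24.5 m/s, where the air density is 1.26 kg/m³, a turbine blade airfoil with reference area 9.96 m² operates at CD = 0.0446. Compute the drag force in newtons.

Dynamic pressure q = ½ρv² = ½ × 1.26 × 24.5² = 378.2 Pa.
D = q·S·CD = 378.2 × 9.96 × 0.0446 = 168 N

D = 168 N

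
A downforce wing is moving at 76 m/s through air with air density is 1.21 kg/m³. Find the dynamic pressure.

q = ½ρv² = ½ × 1.21 × 76² = 3490 Pa

q = 3490 Pa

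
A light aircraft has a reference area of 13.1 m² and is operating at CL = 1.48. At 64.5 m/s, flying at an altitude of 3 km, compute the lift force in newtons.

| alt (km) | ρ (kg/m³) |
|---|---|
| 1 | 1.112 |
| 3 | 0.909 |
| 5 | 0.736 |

At 3 km, from the table: ρ = 0.909 kg/m³.
L = ½ρv²S·CL = ½ × 0.909 × 64.5² × 13.1 × 1.48 = 36700 N ≈ 36.7 kN

L = 36700 N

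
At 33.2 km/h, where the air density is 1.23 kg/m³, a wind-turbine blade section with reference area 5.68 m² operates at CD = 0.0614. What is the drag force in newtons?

D = 18.2 N

Convert speed: v = 33.2 km/h ÷ 3.6 = 9.222 m/s.
Dynamic pressure q = ½ρv² = ½ × 1.23 × 9.222² = 52.31 Pa.
D = q·S·CD = 52.31 × 5.68 × 0.0614 = 18.2 N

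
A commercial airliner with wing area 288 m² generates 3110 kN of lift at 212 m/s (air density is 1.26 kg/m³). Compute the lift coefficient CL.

CL = 0.381

From L = ½ρv²S·CL, rearranging gives CL = 2L/(ρv²S).
CL = 2 × 3.11×10^6 / (1.26 × 212² × 288) = 0.381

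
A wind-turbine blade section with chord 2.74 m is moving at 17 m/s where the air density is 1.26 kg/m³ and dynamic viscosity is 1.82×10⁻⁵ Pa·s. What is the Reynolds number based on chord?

Re = 3.22×10^6

Re = ρ·v·c/μ = 1.26 × 17 × 2.74 / (1.82×10⁻⁵) = 3.22×10^6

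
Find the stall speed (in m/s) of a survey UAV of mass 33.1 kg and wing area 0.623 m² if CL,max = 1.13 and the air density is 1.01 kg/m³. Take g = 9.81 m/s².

V_stall = 30.2 m/s

Stall occurs when L = W at CL,max. W = mg = 33.1 × 9.81 = 324.7 N.
V_stall = √(2W/(ρ·S·CL,max)) = √(2 × 324.7 / (1.01 × 0.623 × 1.13))
V_stall = √913.4 = 30.2 m/s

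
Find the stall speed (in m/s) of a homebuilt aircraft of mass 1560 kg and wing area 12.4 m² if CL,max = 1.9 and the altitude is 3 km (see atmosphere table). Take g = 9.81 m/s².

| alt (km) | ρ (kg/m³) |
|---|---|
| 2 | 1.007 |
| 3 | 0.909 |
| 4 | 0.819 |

At 3 km, from the table: ρ = 0.909 kg/m³.
Stall occurs when L = W at CL,max. W = mg = 1560 × 9.81 = 15300 N.
From L = ½ρV²S·CL,max = W: V_stall = √(2W/(ρSCL,max)) = √(2·15300/(0.909·12.4·1.9))
V_stall = √1429 = 37.8 m/s

V_stall = 37.8 m/s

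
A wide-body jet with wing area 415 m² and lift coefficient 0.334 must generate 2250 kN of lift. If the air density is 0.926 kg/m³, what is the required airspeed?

v = 187 m/s

L = ½ρv²S·CL ⇒ v = √(2L/(ρ·S·CL))
v = √(2 × 2.25×10^6 / (0.926 × 415 × 0.334)) = √35060 = 187 m/s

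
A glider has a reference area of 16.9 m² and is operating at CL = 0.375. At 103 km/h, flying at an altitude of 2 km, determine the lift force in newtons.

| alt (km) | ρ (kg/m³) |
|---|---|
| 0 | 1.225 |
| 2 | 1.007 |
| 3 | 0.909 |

At 2 km, from the table: ρ = 1.007 kg/m³.
Convert speed: v = 103 km/h ÷ 3.6 = 28.61 m/s.
L = ½ρv²S·CL = ½ × 1.007 × 28.61² × 16.9 × 0.375 = 2610 N

L = 2610 N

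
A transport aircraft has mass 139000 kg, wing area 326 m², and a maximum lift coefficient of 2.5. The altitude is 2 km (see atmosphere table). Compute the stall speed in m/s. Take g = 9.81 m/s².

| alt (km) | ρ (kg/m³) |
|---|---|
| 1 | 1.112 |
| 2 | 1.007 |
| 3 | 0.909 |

V_stall = 57.6 m/s

At 2 km, from the table: ρ = 1.007 kg/m³.
Stall occurs when L = W at CL,max. W = mg = 139000 × 9.81 = 1.364×10^6 N.
From L = ½ρV²S·CL,max = W: V_stall = √(2W/(ρSCL,max)) = √(2·1.364×10^6/(1.007·326·2.5))
V_stall = √3323 = 57.6 m/s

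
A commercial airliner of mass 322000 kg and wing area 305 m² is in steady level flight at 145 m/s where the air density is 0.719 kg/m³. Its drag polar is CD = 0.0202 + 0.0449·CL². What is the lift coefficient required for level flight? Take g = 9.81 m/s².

In steady level flight, lift balances weight: W = mg = 322000 × 9.81 = 3.1588×10^6 N.
q = ½ρv² = ½ × 0.719 × 145² = 7558 Pa.
CL = W/(q·S) = 3.1588×10^6 / (7558 × 305) = 1.37.

CL = 1.37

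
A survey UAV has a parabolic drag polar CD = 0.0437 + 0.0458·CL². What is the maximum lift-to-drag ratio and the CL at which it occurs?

For CD = CD0 + K·CL², (L/D)max occurs at CL* = √(CD0/K) and equals 1/(2√(K·CD0)).
(L/D)max = 1/(2√(0.0458 × 0.0437)) = 1/(2 × 0.04474) = 11.2
CL* = √(0.0437/0.0458) = 0.977

(L/D)max = 11.2, at CL = 0.977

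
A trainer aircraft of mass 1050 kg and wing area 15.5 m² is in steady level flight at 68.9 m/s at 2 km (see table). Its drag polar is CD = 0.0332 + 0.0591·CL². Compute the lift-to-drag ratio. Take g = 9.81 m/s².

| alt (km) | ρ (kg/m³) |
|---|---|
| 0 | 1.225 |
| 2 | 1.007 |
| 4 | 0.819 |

L/D = 7.36

At 2 km, from the table: ρ = 1.007 kg/m³.
Weight W = mg = 1050 × 9.81 = 10300 N; in level flight L = W.
q = ½ρv² = ½ × 1.007 × 68.9² = 2390 Pa.
CL = 2W/(ρv²S) = 2×10300/(1.007×68.9²×15.5) = 0.278.
CD = 0.0332 + 0.0591 × 0.278² = 0.03777.
L/D = CL/CD = 0.278 / 0.03777 = 7.36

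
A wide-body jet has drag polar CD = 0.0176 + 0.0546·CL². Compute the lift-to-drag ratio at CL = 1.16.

L/D = 12.7

CD = 0.0176 + 0.0546 × 1.16² = 0.09107
L/D = CL/CD = 1.16 / 0.09107 = 12.7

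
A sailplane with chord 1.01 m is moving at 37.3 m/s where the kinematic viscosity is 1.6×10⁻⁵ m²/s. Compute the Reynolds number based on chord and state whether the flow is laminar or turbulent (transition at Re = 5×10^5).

Re = 2.35×10^6 (turbulent)

Re = v·c/ν = 37.3 × 1.01 / (1.6×10⁻⁵) = 2.35×10^6
Since 2.35×10^6 > 5×10^5, the flow is turbulent.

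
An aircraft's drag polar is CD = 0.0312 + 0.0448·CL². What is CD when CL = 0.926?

CD = 0.0696

CD = 0.0312 + 0.0448 × 0.926² = 0.0312 + 0.03841 = 0.0696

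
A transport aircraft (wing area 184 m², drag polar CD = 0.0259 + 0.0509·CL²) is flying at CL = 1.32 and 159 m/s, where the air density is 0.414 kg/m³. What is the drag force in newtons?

CD = 0.0259 + 0.0509 × 1.32² = 0.1146
D = ½ρv²S·CD = ½ × 0.414 × 159² × 184 × 0.1146 = 1.1×10^5 N

D = 1.1×10^5 N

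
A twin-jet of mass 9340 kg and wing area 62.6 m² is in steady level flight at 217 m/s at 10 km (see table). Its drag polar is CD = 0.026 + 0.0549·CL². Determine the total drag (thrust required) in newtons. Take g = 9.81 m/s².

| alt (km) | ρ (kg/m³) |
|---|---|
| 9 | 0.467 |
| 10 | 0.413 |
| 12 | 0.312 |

At 10 km, from the table: ρ = 0.413 kg/m³.
In steady level flight, lift balances weight: W = mg = 9340 × 9.81 = 91625 N.
q = ½ρv² = ½ × 0.413 × 217² = 9724 Pa.
CL = W/(q·S) = 91625 / (9724 × 62.6) = 0.1505.
CD = 0.026 + 0.0549 × 0.1505² = 0.02724.
D = q·S·CD = 9724 × 62.6 × 0.02724 = 16580 N

D = 16600 N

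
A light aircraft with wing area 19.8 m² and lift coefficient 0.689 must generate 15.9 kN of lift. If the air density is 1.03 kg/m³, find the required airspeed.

L = ½ρv²S·CL ⇒ v = √(2L/(ρ·S·CL))
v = √(2 × 15900 / (1.03 × 19.8 × 0.689)) = √2263 = 47.6 m/s

v = 47.6 m/s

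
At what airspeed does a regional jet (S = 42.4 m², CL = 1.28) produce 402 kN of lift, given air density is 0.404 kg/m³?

L = ½ρv²S·CL ⇒ v = √(2L/(ρ·S·CL))
v = √(2 × 4.02×10^5 / (0.404 × 42.4 × 1.28)) = √36670 = 191 m/s

v = 191 m/s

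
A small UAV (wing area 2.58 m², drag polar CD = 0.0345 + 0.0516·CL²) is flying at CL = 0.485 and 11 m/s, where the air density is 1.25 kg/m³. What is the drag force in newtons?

CD = 0.0345 + 0.0516 × 0.485² = 0.04664
D = ½ρv²S·CD = ½ × 1.25 × 11² × 2.58 × 0.04664 = 9.1 N

D = 9.1 N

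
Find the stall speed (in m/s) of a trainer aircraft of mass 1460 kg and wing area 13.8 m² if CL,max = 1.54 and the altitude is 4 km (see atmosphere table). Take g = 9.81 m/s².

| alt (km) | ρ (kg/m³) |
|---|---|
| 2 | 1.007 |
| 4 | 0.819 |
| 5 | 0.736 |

At 4 km, from the table: ρ = 0.819 kg/m³.
At stall, lift equals weight: L = W = m·g = 1460 × 9.81 = 14320 N.
From L = ½ρV²S·CL,max = W: V_stall = √(2W/(ρSCL,max)) = √(2·14320/(0.819·13.8·1.54))
V_stall = √1646 = 40.6 m/s

V_stall = 40.6 m/s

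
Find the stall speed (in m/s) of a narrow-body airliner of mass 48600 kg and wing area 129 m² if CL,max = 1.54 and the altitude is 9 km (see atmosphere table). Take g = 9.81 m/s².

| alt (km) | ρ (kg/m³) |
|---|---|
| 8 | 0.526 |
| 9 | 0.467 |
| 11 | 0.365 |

V_stall = 101 m/s

At 9 km, from the table: ρ = 0.467 kg/m³.
Weight W = mg = 48600 × 9.81 = 4.768×10^5 N.
From L = ½ρV²S·CL,max = W: V_stall = √(2W/(ρSCL,max)) = √(2·4.768×10^5/(0.467·129·1.54))
V_stall = √10280 = 101 m/s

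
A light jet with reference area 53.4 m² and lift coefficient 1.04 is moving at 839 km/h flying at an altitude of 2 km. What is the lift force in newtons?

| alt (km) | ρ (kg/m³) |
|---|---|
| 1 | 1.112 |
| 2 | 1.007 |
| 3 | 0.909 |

At 2 km, from the table: ρ = 1.007 kg/m³.
Convert speed: v = 839 km/h ÷ 3.6 = 233.1 m/s.
L = ½ρv²S·CL = ½ × 1.007 × 233.1² × 53.4 × 1.04 = 1.52×10^6 N ≈ 1520 kN

L = 1.52×10^6 N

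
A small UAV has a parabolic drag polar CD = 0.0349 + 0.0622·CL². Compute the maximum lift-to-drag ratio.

For CD = CD0 + K·CL², (L/D)max occurs at CL* = √(CD0/K) and equals 1/(2√(K·CD0)).
(L/D)max = 1/(2√(0.0622 × 0.0349)) = 1/(2 × 0.04659) = 10.7

(L/D)max = 10.7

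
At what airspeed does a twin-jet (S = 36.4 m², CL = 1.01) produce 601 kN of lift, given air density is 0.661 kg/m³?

v = 222 m/s

L = ½ρv²S·CL ⇒ v = √(2L/(ρ·S·CL))
v = √(2 × 6.01×10^5 / (0.661 × 36.4 × 1.01)) = √49460 = 222 m/s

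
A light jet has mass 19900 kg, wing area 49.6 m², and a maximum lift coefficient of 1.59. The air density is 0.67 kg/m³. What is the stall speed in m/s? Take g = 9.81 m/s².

At stall, lift equals weight: L = W = m·g = 19900 × 9.81 = 1.952×10^5 N.
From L = ½ρV²S·CL,max = W: V_stall = √(2W/(ρSCL,max)) = √(2·1.952×10^5/(0.67·49.6·1.59))
V_stall = √7389 = 86 m/s

V_stall = 86 m/s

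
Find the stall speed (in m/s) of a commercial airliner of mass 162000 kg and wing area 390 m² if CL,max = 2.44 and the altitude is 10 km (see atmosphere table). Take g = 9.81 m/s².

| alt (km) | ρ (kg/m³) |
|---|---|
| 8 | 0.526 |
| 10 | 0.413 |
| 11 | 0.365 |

At 10 km, from the table: ρ = 0.413 kg/m³.
At stall, lift equals weight: L = W = m·g = 162000 × 9.81 = 1.589×10^6 N.
From L = ½ρV²S·CL,max = W: V_stall = √(2W/(ρSCL,max)) = √(2·1.589×10^6/(0.413·390·2.44))
V_stall = √8087 = 89.9 m/s

V_stall = 89.9 m/s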